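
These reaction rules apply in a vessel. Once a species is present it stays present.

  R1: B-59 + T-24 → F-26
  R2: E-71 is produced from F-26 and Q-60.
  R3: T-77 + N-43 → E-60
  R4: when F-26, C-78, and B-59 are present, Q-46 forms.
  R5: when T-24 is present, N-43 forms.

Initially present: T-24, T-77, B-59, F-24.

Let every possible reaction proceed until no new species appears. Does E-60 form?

Yes

T-24 present → N-43 forms (R5).
T-77 and N-43 present → E-60 forms (R3).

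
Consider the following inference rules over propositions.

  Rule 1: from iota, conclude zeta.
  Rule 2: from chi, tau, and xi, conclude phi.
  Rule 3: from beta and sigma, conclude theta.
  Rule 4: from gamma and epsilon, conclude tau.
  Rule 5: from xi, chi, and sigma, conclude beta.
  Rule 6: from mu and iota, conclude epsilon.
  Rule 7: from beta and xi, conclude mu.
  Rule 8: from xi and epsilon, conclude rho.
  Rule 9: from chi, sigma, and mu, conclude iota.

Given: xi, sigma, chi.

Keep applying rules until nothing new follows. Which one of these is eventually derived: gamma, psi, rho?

From xi, chi, and sigma, Rule 5 gives beta.
beta and xi hold, so mu follows (Rule 7).
chi, sigma, and mu hold, so iota follows (Rule 9).
From mu and iota, Rule 6 gives epsilon.
xi and epsilon hold, so rho follows (Rule 8).
No rule produces gamma, and it is not given. No rule produces psi, and it is not given.

rho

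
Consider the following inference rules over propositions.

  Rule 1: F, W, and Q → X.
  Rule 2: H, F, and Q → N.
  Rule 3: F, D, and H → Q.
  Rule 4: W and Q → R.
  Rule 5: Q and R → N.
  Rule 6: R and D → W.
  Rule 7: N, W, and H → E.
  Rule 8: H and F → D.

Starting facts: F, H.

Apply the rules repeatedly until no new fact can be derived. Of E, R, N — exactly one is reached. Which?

From H and F, Rule 8 gives D.
From F, D, and H, Rule 3 gives Q.
From H, F, and Q, Rule 2 gives N.
E would need N, W, and H (Rule 7), but W is never established. R would need W and Q (Rule 4), but W is never established.

N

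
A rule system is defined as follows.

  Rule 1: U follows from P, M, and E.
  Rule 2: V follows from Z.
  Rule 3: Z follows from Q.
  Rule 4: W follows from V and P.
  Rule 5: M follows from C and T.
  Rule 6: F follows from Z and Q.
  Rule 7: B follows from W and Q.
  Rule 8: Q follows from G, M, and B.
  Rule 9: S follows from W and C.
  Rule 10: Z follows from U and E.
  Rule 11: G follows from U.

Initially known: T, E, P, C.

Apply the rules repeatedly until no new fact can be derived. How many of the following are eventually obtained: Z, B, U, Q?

From C and T, Rule 5 gives M.
From P, M, and E, Rule 1 gives U.
From U and E, Rule 10 gives Z.
Z: reached.
B would need W and Q (Rule 7), but Q is never established.
U: reached.
Q would need G, M, and B (Rule 8), but B is never established.
Reached: Z and U — 2 of the 4.

2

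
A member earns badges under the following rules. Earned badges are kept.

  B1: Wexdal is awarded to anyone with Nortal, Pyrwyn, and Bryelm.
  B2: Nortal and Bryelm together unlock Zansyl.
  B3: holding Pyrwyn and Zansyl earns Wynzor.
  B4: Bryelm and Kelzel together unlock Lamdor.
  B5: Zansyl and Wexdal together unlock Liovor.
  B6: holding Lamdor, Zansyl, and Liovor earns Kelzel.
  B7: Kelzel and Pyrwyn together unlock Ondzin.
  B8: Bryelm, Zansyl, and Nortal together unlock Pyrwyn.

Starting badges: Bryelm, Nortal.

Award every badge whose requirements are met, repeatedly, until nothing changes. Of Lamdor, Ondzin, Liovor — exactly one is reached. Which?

With Nortal and Bryelm, Zansyl is earned (B2).
With Bryelm, Zansyl, and Nortal, Pyrwyn is earned (B8).
With Nortal, Pyrwyn, and Bryelm, Wexdal is earned (B1).
With Zansyl and Wexdal, Liovor is earned (B5).
Ondzin would need Kelzel and Pyrwyn (B7), but Kelzel is never earned. Lamdor would need Bryelm and Kelzel (B4), but Kelzel is never earned.

Liovor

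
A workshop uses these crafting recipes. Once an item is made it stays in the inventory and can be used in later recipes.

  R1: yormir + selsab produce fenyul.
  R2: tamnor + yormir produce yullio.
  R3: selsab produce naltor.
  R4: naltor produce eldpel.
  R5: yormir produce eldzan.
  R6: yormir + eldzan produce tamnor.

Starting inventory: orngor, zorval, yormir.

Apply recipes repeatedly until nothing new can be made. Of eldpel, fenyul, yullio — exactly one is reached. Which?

yullio

yormir → eldzan (R5).
Using R6, yormir and eldzan make tamnor.
tamnor + yormir → yullio (R2).
eldpel would need naltor (R4), but naltor is never obtained. fenyul would need yormir and selsab (R1), but selsab is never obtained.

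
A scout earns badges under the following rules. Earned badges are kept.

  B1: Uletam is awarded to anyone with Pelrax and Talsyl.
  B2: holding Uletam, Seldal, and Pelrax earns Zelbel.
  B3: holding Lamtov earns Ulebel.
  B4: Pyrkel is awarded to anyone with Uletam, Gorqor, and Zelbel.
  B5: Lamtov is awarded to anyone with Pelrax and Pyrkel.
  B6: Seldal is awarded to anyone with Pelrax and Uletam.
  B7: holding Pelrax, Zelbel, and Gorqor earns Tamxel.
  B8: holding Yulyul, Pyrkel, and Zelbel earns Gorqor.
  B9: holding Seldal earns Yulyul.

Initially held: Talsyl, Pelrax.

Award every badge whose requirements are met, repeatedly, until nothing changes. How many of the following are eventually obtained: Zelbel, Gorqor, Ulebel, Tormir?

With Pelrax and Talsyl, Uletam is earned (B1).
With Pelrax and Uletam, Seldal is earned (B6).
With Uletam, Seldal, and Pelrax, Zelbel is earned (B2).
Zelbel: reached.
Gorqor would need Yulyul, Pyrkel, and Zelbel (B8), but Pyrkel is never earned.
Ulebel would need Lamtov (B3), but Lamtov is never earned.
No rule produces Tormir, and it is not given.
Reached: Zelbel — 1 of the 4.

1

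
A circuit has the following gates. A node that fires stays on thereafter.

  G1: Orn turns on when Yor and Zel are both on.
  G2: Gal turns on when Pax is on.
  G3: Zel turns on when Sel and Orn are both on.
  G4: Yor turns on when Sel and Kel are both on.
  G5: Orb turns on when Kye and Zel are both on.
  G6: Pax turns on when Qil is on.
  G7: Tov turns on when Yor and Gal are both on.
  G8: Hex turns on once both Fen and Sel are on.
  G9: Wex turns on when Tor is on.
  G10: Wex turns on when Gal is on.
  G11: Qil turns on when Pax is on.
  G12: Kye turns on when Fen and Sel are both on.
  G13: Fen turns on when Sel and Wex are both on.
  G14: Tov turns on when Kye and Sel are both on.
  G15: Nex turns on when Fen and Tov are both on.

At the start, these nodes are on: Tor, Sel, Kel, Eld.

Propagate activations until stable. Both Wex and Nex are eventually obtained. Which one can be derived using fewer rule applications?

Wex: Tor is on, so Wex turns on (G9). [1 rule application]
Nex: Tor is on, so Wex turns on (G9). Sel and Wex are on, so Fen turns on (G13). Fen and Sel are on, so Kye turns on (G12). Kye and Sel are on, so Tov turns on (G14). G15: Fen and Tov on → Nex on. [5 rule applications]
Wex needs fewer.

Wex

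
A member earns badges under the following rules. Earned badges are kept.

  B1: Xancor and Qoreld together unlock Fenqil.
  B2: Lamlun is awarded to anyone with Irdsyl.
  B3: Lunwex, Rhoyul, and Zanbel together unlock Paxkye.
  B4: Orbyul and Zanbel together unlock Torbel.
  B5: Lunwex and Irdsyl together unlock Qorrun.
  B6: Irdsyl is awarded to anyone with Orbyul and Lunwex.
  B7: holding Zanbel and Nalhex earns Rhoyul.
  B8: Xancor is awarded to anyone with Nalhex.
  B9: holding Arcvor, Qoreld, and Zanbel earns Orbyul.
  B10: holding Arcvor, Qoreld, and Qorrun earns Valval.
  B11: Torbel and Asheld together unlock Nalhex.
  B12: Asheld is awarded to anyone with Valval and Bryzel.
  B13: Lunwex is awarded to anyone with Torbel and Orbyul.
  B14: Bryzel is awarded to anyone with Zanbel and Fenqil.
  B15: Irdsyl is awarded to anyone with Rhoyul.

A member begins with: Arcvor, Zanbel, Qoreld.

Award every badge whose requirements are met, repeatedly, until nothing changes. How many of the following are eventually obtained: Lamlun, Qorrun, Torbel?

3

With Arcvor, Qoreld, and Zanbel, Orbyul is earned (B9).
With Orbyul and Zanbel, Torbel is earned (B4).
With Torbel and Orbyul, Lunwex is earned (B13).
With Orbyul and Lunwex, Irdsyl is earned (B6).
With Lunwex and Irdsyl, Qorrun is earned (B5).
With Irdsyl, Lamlun is earned (B2).
Lamlun: reached.
Qorrun: reached.
Torbel: reached.
All 3 are reached.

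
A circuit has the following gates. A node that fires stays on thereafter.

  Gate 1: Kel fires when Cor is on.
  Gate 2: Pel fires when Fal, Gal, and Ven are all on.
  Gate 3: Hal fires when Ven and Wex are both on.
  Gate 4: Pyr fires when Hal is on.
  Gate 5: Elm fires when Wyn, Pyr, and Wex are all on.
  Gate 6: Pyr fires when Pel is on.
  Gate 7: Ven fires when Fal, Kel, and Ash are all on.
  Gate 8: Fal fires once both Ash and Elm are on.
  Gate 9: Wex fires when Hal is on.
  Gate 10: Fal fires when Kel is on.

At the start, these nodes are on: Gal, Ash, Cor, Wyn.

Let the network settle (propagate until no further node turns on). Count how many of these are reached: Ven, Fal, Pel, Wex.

Gate 1: Cor on → Kel on.
Gate 10: Kel on → Fal on.
Gate 7: Fal, Kel, and Ash on → Ven on.
Gate 2: Fal, Gal, and Ven on → Pel on.
Ven: reached.
Fal: reached.
Pel: reached.
Wex would need Hal (Gate 9), but Hal never turns on.
Reached: Ven, Fal, and Pel — 3 of the 4.

3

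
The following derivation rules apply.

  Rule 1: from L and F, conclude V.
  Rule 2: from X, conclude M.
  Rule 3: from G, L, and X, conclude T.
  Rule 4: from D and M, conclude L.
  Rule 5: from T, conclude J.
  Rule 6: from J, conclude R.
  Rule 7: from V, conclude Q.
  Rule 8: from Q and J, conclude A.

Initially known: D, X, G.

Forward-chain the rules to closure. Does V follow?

No

V would need L and F (Rule 1), but F is never established.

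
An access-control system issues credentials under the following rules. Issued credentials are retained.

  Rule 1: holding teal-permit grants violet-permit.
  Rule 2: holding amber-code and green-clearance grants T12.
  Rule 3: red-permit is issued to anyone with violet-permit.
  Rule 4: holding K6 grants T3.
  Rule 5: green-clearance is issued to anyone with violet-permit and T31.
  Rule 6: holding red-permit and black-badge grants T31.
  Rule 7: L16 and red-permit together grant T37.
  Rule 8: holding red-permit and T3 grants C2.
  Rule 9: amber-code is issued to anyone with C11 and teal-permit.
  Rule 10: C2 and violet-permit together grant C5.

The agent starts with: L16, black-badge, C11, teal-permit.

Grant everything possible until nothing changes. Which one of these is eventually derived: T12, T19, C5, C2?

T12

Holding C11 and teal-permit grants amber-code (Rule 9).
Holding teal-permit grants violet-permit (Rule 1).
Holding violet-permit grants red-permit (Rule 3).
Holding red-permit and black-badge grants T31 (Rule 6).
Holding violet-permit and T31 grants green-clearance (Rule 5).
Holding amber-code and green-clearance grants T12 (Rule 2).
No rule produces T19, and it is not given. C2 would need red-permit and T3 (Rule 8), but T3 is never granted. C5 would need C2 and violet-permit (Rule 10), but C2 is never granted.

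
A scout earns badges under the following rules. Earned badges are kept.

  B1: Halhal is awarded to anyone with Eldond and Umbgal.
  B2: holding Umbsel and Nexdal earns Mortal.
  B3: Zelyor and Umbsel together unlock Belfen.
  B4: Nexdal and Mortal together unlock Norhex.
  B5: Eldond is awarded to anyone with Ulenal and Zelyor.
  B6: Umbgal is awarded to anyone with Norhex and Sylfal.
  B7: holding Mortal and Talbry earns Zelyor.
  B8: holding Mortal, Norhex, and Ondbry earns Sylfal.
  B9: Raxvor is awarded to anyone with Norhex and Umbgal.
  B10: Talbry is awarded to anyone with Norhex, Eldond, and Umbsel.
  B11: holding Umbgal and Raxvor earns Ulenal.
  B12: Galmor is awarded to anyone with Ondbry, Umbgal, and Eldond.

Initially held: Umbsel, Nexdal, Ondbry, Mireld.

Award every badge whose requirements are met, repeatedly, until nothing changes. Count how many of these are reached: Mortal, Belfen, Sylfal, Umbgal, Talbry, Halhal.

3

With Umbsel and Nexdal, Mortal is earned (B2).
With Nexdal and Mortal, Norhex is earned (B4).
With Mortal, Norhex, and Ondbry, Sylfal is earned (B8).
With Norhex and Sylfal, Umbgal is earned (B6).
Mortal: reached.
Belfen would need Zelyor and Umbsel (B3), but Zelyor is never earned.
Sylfal: reached.
Umbgal: reached.
Talbry would need Norhex, Eldond, and Umbsel (B10), but Eldond is never earned.
Halhal would need Eldond and Umbgal (B1), but Eldond is never earned.
Reached: Mortal, Sylfal, and Umbgal — 3 of the 6.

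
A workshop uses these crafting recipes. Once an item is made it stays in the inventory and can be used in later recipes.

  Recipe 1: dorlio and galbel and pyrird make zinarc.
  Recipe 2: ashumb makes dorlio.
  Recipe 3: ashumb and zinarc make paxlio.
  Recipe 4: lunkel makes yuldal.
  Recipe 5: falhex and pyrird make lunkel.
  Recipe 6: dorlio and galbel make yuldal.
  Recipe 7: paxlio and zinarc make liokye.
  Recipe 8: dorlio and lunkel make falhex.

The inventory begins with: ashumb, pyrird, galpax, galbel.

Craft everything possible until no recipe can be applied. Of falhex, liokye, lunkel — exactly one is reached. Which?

Using Recipe 2, ashumb makes dorlio.
dorlio and galbel and pyrird → zinarc (Recipe 1).
ashumb and zinarc → paxlio (Recipe 3).
paxlio and zinarc → liokye (Recipe 7).
lunkel would need falhex and pyrird (Recipe 5), but falhex is never obtained. falhex would need dorlio and lunkel (Recipe 8), but lunkel is never obtained.

liokye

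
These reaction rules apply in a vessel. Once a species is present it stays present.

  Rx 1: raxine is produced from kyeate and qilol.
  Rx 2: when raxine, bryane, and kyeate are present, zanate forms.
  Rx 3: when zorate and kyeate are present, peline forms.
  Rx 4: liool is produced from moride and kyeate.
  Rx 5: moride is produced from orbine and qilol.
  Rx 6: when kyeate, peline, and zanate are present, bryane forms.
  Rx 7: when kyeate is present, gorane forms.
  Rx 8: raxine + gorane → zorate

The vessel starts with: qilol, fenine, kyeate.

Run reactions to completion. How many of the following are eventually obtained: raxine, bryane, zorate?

2

kyeate and qilol present → raxine forms (Rx 1).
kyeate present → gorane forms (Rx 7).
raxine and gorane present → zorate forms (Rx 8).
raxine: reached.
bryane would need kyeate, peline, and zanate (Rx 6), but zanate never forms.
zorate: reached.
Reached: raxine and zorate — 2 of the 3.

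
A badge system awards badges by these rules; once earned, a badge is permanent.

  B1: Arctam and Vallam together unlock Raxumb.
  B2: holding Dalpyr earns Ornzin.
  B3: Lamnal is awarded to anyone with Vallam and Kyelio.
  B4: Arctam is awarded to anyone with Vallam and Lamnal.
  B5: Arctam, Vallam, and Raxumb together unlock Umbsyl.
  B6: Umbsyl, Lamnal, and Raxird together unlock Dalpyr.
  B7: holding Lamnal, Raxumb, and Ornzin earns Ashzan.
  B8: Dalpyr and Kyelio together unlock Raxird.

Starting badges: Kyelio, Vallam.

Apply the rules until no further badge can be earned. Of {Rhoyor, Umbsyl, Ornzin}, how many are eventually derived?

1

With Vallam and Kyelio, Lamnal is earned (B3).
With Vallam and Lamnal, Arctam is earned (B4).
With Arctam and Vallam, Raxumb is earned (B1).
With Arctam, Vallam, and Raxumb, Umbsyl is earned (B5).
No rule produces Rhoyor, and it is not given.
Umbsyl: reached.
Ornzin would need Dalpyr (B2), but Dalpyr is never earned.
Reached: Umbsyl — 1 of the 3.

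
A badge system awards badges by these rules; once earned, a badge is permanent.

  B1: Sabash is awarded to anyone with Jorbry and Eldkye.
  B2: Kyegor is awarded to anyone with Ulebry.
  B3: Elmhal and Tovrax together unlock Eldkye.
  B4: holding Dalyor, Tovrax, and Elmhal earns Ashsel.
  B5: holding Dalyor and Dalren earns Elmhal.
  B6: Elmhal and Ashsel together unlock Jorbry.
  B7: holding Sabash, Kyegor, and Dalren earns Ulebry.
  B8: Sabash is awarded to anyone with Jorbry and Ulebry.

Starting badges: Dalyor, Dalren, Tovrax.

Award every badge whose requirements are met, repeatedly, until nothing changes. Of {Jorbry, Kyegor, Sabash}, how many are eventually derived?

2

With Dalyor and Dalren, Elmhal is earned (B5).
With Dalyor, Tovrax, and Elmhal, Ashsel is earned (B4).
With Elmhal and Tovrax, Eldkye is earned (B3).
With Elmhal and Ashsel, Jorbry is earned (B6).
With Jorbry and Eldkye, Sabash is earned (B1).
Jorbry: reached.
Kyegor would need Ulebry (B2), but Ulebry is never earned.
Sabash: reached.
Reached: Jorbry and Sabash — 2 of the 3.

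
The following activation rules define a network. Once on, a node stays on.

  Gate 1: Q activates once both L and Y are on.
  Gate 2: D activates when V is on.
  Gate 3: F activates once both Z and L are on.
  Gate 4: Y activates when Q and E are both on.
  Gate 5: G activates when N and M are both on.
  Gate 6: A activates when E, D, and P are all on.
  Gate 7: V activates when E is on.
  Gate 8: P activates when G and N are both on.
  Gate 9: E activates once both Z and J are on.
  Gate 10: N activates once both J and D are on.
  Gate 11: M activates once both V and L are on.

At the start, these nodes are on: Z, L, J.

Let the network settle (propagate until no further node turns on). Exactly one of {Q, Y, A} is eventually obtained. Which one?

A

Z and J are on, so E activates (Gate 9).
E is on, so V activates (Gate 7).
V and L are on, so M activates (Gate 11).
V is on, so D activates (Gate 2).
Gate 10: J and D on → N on.
N and M are on, so G activates (Gate 5).
Gate 8: G and N on → P on.
E, D, and P are on, so A activates (Gate 6).
Y would need Q and E (Gate 4), but Q never turns on. Q would need L and Y (Gate 1), but Y never turns on.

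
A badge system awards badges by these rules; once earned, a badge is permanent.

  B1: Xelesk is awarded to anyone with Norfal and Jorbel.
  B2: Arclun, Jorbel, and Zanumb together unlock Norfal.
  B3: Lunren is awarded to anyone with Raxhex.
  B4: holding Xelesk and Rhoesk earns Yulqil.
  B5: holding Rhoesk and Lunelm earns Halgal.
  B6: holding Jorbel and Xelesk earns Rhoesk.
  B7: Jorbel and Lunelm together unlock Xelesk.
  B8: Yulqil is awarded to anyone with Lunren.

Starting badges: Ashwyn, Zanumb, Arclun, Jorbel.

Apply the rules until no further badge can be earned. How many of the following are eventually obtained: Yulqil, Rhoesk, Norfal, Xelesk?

With Arclun, Jorbel, and Zanumb, Norfal is earned (B2).
With Norfal and Jorbel, Xelesk is earned (B1).
With Jorbel and Xelesk, Rhoesk is earned (B6).
With Xelesk and Rhoesk, Yulqil is earned (B4).
Yulqil: reached.
Rhoesk: reached.
Norfal: reached.
Xelesk: reached.
All 4 are reached.

4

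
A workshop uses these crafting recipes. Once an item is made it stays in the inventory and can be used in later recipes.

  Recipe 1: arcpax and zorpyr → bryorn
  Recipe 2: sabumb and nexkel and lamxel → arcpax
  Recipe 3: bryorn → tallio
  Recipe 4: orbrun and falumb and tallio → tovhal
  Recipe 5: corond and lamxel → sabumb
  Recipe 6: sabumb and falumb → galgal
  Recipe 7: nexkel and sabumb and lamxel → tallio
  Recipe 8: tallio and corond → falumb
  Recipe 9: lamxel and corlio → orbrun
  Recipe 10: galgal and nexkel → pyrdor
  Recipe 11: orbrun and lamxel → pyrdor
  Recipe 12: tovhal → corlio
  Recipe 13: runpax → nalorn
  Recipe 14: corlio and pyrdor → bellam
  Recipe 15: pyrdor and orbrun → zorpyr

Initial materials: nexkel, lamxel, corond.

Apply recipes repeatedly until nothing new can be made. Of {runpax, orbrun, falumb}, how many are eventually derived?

corond and lamxel → sabumb (Recipe 5).
Using Recipe 7, nexkel, sabumb, and lamxel make tallio.
tallio and corond → falumb (Recipe 8).
No rule produces runpax, and it is not given.
orbrun would need lamxel and corlio (Recipe 9), but corlio is never obtained.
falumb: reached.
Reached: falumb — 1 of the 3.

1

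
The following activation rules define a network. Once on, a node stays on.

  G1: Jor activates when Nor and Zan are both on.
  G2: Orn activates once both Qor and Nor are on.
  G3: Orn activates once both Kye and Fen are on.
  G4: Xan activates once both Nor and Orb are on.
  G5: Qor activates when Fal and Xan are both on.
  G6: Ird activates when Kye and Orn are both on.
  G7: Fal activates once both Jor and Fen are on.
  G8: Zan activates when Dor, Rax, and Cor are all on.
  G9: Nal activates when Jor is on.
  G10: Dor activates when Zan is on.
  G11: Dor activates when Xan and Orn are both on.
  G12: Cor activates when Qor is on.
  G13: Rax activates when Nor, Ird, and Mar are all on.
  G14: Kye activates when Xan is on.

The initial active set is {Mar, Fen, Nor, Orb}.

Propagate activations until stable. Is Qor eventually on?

No

Qor would need Fal and Xan (G5), but Fal never turns on.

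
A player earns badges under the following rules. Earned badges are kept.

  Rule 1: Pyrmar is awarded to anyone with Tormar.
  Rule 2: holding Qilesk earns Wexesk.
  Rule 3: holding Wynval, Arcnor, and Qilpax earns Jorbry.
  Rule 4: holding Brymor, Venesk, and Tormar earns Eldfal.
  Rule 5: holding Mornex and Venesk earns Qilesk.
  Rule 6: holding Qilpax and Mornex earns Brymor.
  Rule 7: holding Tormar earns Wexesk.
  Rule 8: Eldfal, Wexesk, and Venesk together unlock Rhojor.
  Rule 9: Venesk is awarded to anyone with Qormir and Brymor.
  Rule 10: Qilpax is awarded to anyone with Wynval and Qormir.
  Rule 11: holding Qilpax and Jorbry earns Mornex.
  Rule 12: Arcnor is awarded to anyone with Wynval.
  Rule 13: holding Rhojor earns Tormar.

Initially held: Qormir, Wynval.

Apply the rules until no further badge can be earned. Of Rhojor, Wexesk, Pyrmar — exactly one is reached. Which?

With Wynval, Arcnor is earned (Rule 12).
With Wynval and Qormir, Qilpax is earned (Rule 10).
With Wynval, Arcnor, and Qilpax, Jorbry is earned (Rule 3).
With Qilpax and Jorbry, Mornex is earned (Rule 11).
With Qilpax and Mornex, Brymor is earned (Rule 6).
With Qormir and Brymor, Venesk is earned (Rule 9).
With Mornex and Venesk, Qilesk is earned (Rule 5).
With Qilesk, Wexesk is earned (Rule 2).
Rhojor would need Eldfal, Wexesk, and Venesk (Rule 8), but Eldfal is never earned. Pyrmar would need Tormar (Rule 1), but Tormar is never earned.

Wexesk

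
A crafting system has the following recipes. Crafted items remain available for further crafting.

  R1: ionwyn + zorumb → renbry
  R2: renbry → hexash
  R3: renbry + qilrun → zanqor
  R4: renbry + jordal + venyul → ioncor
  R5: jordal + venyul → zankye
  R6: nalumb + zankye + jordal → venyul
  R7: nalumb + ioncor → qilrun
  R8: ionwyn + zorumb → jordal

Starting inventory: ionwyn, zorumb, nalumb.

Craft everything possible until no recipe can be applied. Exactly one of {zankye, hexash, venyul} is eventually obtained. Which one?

hexash

Using R1, ionwyn and zorumb make renbry.
renbry → hexash (R2).
venyul would need nalumb, zankye, and jordal (R6), but zankye is never obtained. zankye would need jordal and venyul (R5), but venyul is never obtained.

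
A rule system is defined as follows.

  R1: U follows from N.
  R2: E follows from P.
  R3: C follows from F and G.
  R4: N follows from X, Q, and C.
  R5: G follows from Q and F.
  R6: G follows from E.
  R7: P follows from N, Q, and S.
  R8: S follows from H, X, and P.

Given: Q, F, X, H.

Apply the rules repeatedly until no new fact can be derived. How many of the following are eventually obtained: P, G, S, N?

2

From Q and F, R5 gives G.
F and G hold, so C follows (R3).
From X, Q, and C, R4 gives N.
P would need N, Q, and S (R7), but S is never established.
G: reached.
S would need H, X, and P (R8), but P is never established.
N: reached.
Reached: G and N — 2 of the 4.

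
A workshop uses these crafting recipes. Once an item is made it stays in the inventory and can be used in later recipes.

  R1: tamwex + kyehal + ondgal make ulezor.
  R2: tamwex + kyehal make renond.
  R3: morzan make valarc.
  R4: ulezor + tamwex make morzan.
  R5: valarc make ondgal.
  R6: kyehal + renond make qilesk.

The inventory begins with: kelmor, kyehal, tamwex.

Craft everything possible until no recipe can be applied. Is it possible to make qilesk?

Yes

Using R2, tamwex and kyehal make renond.
kyehal + renond → qilesk (R6).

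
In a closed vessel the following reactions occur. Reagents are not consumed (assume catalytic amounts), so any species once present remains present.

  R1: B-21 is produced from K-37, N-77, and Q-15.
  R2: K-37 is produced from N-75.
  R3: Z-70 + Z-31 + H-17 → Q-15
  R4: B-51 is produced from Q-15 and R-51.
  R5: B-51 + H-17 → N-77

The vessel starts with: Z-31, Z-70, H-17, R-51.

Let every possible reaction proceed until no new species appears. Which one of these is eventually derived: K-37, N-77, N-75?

N-77

Z-70, Z-31, and H-17 present → Q-15 forms (R3).
Q-15 and R-51 present → B-51 forms (R4).
B-51 and H-17 present → N-77 forms (R5).
K-37 would need N-75 (R2), but N-75 never forms. No rule produces N-75, and it is not given.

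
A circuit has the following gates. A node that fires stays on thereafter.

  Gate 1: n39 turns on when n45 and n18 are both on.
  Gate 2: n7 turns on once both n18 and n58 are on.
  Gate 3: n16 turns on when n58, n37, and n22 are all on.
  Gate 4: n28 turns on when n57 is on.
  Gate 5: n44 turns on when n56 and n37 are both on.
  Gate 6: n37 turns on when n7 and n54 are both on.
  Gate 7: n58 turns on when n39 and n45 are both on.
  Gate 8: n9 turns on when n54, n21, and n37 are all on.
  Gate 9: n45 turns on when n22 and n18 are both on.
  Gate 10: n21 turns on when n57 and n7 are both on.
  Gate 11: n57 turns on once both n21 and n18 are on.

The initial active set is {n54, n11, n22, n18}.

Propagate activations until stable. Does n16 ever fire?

n22 and n18 are on, so n45 turns on (Gate 9).
n45 and n18 are on, so n39 turns on (Gate 1).
Gate 7: n39 and n45 on → n58 on.
Gate 2: n18 and n58 on → n7 on.
n7 and n54 are on, so n37 turns on (Gate 6).
Gate 3: n58, n37, and n22 on → n16 on.

Yes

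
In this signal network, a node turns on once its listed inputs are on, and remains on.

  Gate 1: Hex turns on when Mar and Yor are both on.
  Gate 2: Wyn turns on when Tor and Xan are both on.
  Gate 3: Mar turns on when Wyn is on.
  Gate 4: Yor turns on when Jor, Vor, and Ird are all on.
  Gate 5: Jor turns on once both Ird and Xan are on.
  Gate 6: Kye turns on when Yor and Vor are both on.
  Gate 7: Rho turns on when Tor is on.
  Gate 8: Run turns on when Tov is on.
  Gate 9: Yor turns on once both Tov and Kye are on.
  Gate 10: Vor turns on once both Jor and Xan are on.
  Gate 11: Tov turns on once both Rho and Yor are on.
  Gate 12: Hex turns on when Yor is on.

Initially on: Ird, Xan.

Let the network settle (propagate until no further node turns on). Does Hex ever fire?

Ird and Xan are on, so Jor turns on (Gate 5).
Gate 10: Jor and Xan on → Vor on.
Gate 4: Jor, Vor, and Ird on → Yor on.
Yor is on, so Hex turns on (Gate 12).

Yes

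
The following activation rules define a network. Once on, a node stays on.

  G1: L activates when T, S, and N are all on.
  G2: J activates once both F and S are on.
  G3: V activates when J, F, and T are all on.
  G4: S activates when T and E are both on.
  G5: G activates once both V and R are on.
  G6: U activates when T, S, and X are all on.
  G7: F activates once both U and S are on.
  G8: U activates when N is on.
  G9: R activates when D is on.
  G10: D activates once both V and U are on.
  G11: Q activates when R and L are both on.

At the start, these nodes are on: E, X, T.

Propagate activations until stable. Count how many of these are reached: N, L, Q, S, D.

G4: T and E on → S on.
G6: T, S, and X on → U on.
G7: U and S on → F on.
G2: F and S on → J on.
J, F, and T are on, so V activates (G3).
G10: V and U on → D on.
No rule produces N, and it is not given.
L would need T, S, and N (G1), but N never turns on.
Q would need R and L (G11), but L never turns on.
S: reached.
D: reached.
Reached: S and D — 2 of the 5.

2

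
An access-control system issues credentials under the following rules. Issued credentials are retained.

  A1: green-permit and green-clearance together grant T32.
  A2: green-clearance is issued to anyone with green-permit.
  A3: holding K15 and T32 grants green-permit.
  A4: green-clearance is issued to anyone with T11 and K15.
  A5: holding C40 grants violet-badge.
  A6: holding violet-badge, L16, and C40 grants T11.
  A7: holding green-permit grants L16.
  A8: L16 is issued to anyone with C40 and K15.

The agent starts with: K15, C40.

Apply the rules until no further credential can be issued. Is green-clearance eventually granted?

Yes

Holding C40 and K15 grants L16 (A8).
Holding C40 grants violet-badge (A5).
Holding violet-badge, L16, and C40 grants T11 (A6).
Holding T11 and K15 grants green-clearance (A4).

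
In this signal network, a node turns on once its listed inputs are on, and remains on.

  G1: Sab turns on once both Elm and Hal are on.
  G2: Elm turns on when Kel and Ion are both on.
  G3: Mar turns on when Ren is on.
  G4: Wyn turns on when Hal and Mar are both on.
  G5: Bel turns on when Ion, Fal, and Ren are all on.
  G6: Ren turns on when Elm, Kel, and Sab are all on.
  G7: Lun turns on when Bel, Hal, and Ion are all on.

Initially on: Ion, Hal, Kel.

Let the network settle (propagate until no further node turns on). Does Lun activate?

No

Lun would need Bel, Hal, and Ion (G7), but Bel never turns on.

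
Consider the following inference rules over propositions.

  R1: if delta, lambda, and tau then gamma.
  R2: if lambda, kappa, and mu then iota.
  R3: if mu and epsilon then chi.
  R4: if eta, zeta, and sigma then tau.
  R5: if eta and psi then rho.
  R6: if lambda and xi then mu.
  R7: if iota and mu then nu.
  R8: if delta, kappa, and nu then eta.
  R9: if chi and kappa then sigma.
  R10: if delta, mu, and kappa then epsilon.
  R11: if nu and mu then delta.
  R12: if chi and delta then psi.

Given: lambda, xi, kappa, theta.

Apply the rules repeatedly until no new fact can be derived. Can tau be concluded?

tau would need eta, zeta, and sigma (R4), but zeta is never established.

No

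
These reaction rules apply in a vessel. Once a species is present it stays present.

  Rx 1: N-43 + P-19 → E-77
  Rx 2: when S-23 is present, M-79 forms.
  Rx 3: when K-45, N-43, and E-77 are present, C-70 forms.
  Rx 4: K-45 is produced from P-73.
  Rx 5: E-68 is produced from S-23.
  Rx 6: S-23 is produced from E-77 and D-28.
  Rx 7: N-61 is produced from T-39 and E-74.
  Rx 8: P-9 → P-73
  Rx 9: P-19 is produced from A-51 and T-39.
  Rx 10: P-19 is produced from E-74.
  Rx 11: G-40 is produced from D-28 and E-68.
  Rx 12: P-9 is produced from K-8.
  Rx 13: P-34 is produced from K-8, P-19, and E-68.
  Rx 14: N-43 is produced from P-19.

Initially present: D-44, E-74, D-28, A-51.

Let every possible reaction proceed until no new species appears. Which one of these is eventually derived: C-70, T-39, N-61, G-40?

G-40

E-74 present → P-19 forms (Rx 10).
P-19 present → N-43 forms (Rx 14).
N-43 and P-19 present → E-77 forms (Rx 1).
E-77 and D-28 present → S-23 forms (Rx 6).
S-23 present → E-68 forms (Rx 5).
D-28 and E-68 present → G-40 forms (Rx 11).
No rule produces T-39, and it is not given. C-70 would need K-45, N-43, and E-77 (Rx 3), but K-45 never forms. N-61 would need T-39 and E-74 (Rx 7), but T-39 never forms.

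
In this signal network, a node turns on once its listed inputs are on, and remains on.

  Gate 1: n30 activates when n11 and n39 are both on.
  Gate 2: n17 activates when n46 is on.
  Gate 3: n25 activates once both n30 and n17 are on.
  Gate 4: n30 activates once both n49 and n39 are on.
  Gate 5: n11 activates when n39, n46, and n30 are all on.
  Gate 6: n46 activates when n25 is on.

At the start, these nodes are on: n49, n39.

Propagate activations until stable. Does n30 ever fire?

n49 and n39 are on, so n30 activates (Gate 4).

Yes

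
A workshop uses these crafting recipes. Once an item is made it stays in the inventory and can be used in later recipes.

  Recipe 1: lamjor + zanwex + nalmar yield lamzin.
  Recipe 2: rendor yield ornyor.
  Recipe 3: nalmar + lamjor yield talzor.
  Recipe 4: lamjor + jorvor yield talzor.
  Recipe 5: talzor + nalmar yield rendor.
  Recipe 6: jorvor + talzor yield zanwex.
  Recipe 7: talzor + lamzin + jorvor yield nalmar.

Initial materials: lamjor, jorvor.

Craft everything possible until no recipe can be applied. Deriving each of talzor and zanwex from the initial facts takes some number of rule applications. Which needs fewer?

talzor

talzor: Using Recipe 4, lamjor and jorvor make talzor. [1 rule application]
zanwex: Using Recipe 4, lamjor and jorvor make talzor. Using Recipe 6, jorvor and talzor make zanwex. [2 rule applications]
talzor needs fewer.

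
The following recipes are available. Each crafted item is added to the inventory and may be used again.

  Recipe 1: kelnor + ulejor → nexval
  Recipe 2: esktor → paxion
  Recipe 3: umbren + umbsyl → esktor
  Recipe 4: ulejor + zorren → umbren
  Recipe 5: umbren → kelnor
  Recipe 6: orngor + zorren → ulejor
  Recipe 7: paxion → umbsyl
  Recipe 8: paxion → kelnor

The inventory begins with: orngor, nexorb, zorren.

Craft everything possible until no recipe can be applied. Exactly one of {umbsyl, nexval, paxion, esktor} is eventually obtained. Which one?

orngor + zorren → ulejor (Recipe 6).
Using Recipe 4, ulejor and zorren make umbren.
umbren → kelnor (Recipe 5).
Using Recipe 1, kelnor and ulejor make nexval.
esktor would need umbren and umbsyl (Recipe 3), but umbsyl is never obtained. umbsyl would need paxion (Recipe 7), but paxion is never obtained. paxion would need esktor (Recipe 2), but esktor is never obtained.

nexval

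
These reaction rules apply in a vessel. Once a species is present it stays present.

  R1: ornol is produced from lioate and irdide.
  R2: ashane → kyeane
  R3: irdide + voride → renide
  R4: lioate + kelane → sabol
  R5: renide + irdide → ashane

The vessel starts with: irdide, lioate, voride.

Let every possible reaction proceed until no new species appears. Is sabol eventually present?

No

sabol would need lioate and kelane (R4), but kelane never forms.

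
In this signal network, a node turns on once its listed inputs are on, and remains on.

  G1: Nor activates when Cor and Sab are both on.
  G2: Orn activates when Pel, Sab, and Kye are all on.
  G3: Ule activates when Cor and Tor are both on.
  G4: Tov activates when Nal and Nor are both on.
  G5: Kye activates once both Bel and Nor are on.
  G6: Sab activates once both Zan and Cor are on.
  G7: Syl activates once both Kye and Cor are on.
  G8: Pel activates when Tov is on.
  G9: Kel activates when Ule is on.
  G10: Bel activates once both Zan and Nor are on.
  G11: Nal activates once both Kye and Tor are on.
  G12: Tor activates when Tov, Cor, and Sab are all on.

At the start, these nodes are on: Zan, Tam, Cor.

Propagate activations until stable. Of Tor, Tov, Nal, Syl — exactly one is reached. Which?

Syl

G6: Zan and Cor on → Sab on.
Cor and Sab are on, so Nor activates (G1).
G10: Zan and Nor on → Bel on.
G5: Bel and Nor on → Kye on.
Kye and Cor are on, so Syl activates (G7).
Nal would need Kye and Tor (G11), but Tor never turns on. Tov would need Nal and Nor (G4), but Nal never turns on. Tor would need Tov, Cor, and Sab (G12), but Tov never turns on.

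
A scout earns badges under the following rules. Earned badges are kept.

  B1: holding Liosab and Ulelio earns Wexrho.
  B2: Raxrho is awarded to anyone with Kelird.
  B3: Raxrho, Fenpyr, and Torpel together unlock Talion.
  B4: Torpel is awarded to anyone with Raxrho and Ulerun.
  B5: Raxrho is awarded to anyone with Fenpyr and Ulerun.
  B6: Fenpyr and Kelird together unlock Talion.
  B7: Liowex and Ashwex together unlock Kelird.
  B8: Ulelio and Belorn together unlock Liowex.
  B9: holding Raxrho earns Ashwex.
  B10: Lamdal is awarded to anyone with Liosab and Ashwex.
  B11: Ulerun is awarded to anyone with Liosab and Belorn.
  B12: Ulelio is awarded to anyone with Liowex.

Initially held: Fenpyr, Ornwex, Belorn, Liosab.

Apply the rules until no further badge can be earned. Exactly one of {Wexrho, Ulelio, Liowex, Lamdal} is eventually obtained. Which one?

With Liosab and Belorn, Ulerun is earned (B11).
With Fenpyr and Ulerun, Raxrho is earned (B5).
With Raxrho, Ashwex is earned (B9).
With Liosab and Ashwex, Lamdal is earned (B10).
Wexrho would need Liosab and Ulelio (B1), but Ulelio is never earned. Liowex would need Ulelio and Belorn (B8), but Ulelio is never earned. Ulelio would need Liowex (B12), but Liowex is never earned.

Lamdal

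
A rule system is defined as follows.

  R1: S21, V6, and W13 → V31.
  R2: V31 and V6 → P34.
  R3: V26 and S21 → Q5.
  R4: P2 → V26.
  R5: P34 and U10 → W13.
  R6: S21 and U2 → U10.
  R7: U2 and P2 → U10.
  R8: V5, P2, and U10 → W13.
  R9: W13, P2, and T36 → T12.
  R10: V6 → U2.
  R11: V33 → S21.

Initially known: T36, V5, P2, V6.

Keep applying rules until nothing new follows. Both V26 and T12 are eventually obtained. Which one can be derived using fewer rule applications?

V26

V26: P2 holds, so V26 follows (R4). [1 rule application]
T12: V6 holds, so U2 follows (R10). From U2 and P2, R7 gives U10. From V5, P2, and U10, R8 gives W13. From W13, P2, and T36, R9 gives T12. [4 rule applications]
V26 needs fewer.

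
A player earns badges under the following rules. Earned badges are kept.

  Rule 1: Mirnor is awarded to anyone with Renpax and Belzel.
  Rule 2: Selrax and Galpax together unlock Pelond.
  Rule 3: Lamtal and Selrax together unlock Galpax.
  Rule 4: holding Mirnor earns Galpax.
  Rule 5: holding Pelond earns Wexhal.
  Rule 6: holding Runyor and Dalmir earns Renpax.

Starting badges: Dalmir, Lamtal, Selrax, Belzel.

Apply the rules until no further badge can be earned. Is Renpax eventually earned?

Renpax would need Runyor and Dalmir (Rule 6), but Runyor is never earned.

No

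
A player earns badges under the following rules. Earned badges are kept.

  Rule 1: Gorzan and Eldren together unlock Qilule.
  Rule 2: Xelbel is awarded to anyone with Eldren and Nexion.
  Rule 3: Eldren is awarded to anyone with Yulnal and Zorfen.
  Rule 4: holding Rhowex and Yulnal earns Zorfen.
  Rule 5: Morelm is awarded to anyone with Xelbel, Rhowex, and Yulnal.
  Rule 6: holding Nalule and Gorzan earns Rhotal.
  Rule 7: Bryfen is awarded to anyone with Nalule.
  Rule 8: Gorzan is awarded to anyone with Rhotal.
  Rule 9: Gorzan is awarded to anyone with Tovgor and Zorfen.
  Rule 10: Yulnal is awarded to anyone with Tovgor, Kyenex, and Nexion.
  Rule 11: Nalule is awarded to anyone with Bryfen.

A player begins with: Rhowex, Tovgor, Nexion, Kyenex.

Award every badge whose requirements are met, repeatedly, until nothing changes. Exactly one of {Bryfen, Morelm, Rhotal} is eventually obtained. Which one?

With Tovgor, Kyenex, and Nexion, Yulnal is earned (Rule 10).
With Rhowex and Yulnal, Zorfen is earned (Rule 4).
With Yulnal and Zorfen, Eldren is earned (Rule 3).
With Eldren and Nexion, Xelbel is earned (Rule 2).
With Xelbel, Rhowex, and Yulnal, Morelm is earned (Rule 5).
Bryfen would need Nalule (Rule 7), but Nalule is never earned. Rhotal would need Nalule and Gorzan (Rule 6), but Nalule is never earned.

Morelm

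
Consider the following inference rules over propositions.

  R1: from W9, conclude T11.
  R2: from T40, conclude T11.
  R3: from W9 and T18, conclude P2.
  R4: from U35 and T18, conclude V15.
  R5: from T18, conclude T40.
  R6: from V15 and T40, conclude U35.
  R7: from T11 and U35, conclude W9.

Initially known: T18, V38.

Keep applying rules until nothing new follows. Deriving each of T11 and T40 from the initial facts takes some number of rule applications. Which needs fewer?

T40: From T18, R5 gives T40. [1 rule application]
T11: From T18, R5 gives T40. From T40, R2 gives T11. [2 rule applications]
T40 needs fewer.

T40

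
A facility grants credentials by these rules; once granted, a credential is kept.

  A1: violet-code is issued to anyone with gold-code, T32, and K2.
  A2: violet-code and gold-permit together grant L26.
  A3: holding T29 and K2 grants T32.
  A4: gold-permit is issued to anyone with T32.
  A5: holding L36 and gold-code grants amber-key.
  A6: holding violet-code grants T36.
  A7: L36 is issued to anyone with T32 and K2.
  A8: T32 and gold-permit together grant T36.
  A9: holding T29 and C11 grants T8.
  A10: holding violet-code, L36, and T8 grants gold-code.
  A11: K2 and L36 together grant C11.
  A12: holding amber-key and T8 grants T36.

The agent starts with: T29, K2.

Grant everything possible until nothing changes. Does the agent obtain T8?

Holding T29 and K2 grants T32 (A3).
Holding T32 and K2 grants L36 (A7).
Holding K2 and L36 grants C11 (A11).
Holding T29 and C11 grants T8 (A9).

Yes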